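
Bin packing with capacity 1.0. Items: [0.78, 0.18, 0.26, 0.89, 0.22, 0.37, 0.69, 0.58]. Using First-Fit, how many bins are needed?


Place items sequentially using First-Fit:
  Item 0.78 -> new Bin 1
  Item 0.18 -> Bin 1 (now 0.96)
  Item 0.26 -> new Bin 2
  Item 0.89 -> new Bin 3
  Item 0.22 -> Bin 2 (now 0.48)
  Item 0.37 -> Bin 2 (now 0.85)
  Item 0.69 -> new Bin 4
  Item 0.58 -> new Bin 5
Total bins used = 5

5


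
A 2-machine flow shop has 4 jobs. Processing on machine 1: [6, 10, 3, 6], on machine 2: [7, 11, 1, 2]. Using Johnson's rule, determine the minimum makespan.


Apply Johnson's rule:
  Group 1 (a <= b): [(1, 6, 7), (2, 10, 11)]
  Group 2 (a > b): [(4, 6, 2), (3, 3, 1)]
Optimal job order: [1, 2, 4, 3]
Schedule:
  Job 1: M1 done at 6, M2 done at 13
  Job 2: M1 done at 16, M2 done at 27
  Job 4: M1 done at 22, M2 done at 29
  Job 3: M1 done at 25, M2 done at 30
Makespan = 30

30


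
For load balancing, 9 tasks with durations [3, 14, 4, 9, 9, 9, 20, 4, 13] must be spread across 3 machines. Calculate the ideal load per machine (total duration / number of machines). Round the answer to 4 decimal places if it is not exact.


Total processing time = 3 + 14 + 4 + 9 + 9 + 9 + 20 + 4 + 13 = 85
Number of machines = 3
Ideal balanced load = 85 / 3 = 28.3333

28.3333


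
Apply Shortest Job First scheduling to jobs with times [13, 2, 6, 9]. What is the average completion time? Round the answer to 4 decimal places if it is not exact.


SJF order (ascending): [2, 6, 9, 13]
Completion times:
  Job 1: burst=2, C=2
  Job 2: burst=6, C=8
  Job 3: burst=9, C=17
  Job 4: burst=13, C=30
Average completion = 57/4 = 14.25

14.25


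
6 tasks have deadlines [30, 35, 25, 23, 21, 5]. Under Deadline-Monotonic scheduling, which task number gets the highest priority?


Sort tasks by relative deadline (ascending):
  Task 6: deadline = 5
  Task 5: deadline = 21
  Task 4: deadline = 23
  Task 3: deadline = 25
  Task 1: deadline = 30
  Task 2: deadline = 35
Priority order (highest first): [6, 5, 4, 3, 1, 2]
Highest priority task = 6

6


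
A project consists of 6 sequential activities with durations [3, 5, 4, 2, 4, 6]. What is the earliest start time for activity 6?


Activity 6 starts after activities 1 through 5 complete.
Predecessor durations: [3, 5, 4, 2, 4]
ES = 3 + 5 + 4 + 2 + 4 = 18

18


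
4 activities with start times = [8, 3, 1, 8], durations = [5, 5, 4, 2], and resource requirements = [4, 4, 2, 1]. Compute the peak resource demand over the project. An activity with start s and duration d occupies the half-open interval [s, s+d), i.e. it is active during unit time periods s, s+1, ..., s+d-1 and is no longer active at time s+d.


Each activity i is active on [start_i, start_i + duration_i).
Compute total resource usage per time slot:
  t=0: active resources = [], total = 0
  t=1: active resources = [2], total = 2
  t=2: active resources = [2], total = 2
  t=3: active resources = [4, 2], total = 6
  t=4: active resources = [4, 2], total = 6
  t=5: active resources = [4], total = 4
  t=6: active resources = [4], total = 4
  t=7: active resources = [4], total = 4
  t=8: active resources = [4, 1], total = 5
  t=9: active resources = [4, 1], total = 5
  t=10: active resources = [4], total = 4
  t=11: active resources = [4], total = 4
  t=12: active resources = [4], total = 4
Peak resource demand = 6

6


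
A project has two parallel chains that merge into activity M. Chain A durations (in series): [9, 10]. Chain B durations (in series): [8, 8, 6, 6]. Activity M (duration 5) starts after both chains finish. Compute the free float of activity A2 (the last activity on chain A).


ES(A2) = sum of predecessors on chain A = 9
EF(A2) = ES + duration = 9 + 10 = 19
Successor of A2 is M. ES(M) = max(sum(A), sum(B)) = max(19, 28) = 28
Free float = ES(successor) - EF(current) = 28 - 19 = 9

9


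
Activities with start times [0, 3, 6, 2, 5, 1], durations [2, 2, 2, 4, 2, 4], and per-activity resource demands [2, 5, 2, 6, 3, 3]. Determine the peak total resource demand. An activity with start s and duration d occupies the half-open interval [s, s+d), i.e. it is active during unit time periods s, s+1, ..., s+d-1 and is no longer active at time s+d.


Each activity i is active on [start_i, start_i + duration_i).
Compute total resource usage per time slot:
  t=0: active resources = [2], total = 2
  t=1: active resources = [2, 3], total = 5
  t=2: active resources = [6, 3], total = 9
  t=3: active resources = [5, 6, 3], total = 14
  t=4: active resources = [5, 6, 3], total = 14
  t=5: active resources = [6, 3], total = 9
  t=6: active resources = [2, 3], total = 5
  t=7: active resources = [2], total = 2
Peak resource demand = 14

14


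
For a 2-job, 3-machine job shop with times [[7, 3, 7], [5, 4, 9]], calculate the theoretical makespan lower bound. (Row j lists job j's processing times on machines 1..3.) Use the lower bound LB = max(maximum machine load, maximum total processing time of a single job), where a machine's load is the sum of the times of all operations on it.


Machine loads:
  Machine 1: 7 + 5 = 12
  Machine 2: 3 + 4 = 7
  Machine 3: 7 + 9 = 16
Max machine load = 16
Job totals:
  Job 1: 17
  Job 2: 18
Max job total = 18
Lower bound = max(16, 18) = 18

18


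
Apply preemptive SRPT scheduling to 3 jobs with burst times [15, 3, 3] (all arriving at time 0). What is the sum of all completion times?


Since all jobs arrive at t=0, SRPT equals SPT ordering.
SPT order: [3, 3, 15]
Completion times:
  Job 1: p=3, C=3
  Job 2: p=3, C=6
  Job 3: p=15, C=21
Total completion time = 3 + 6 + 21 = 30

30


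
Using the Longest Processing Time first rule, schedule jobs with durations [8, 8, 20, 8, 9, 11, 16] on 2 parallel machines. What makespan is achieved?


Sort jobs in decreasing order (LPT): [20, 16, 11, 9, 8, 8, 8]
Assign each job to the least loaded machine:
  Machine 1: jobs [20, 9, 8], load = 37
  Machine 2: jobs [16, 11, 8, 8], load = 43
Makespan = max load = 43

43


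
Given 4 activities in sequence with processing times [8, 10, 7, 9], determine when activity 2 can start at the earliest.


Activity 2 starts after activities 1 through 1 complete.
Predecessor durations: [8]
ES = 8 = 8

8


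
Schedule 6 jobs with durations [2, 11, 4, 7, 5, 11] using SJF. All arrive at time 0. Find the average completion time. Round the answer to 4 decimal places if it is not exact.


SJF order (ascending): [2, 4, 5, 7, 11, 11]
Completion times:
  Job 1: burst=2, C=2
  Job 2: burst=4, C=6
  Job 3: burst=5, C=11
  Job 4: burst=7, C=18
  Job 5: burst=11, C=29
  Job 6: burst=11, C=40
Average completion = 106/6 = 17.6667

17.6667


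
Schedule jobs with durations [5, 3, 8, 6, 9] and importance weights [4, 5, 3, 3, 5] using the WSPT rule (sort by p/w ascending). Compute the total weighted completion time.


Compute p/w ratios and sort ascending (WSPT): [(3, 5), (5, 4), (9, 5), (6, 3), (8, 3)]
Compute weighted completion times:
  Job (p=3,w=5): C=3, w*C=5*3=15
  Job (p=5,w=4): C=8, w*C=4*8=32
  Job (p=9,w=5): C=17, w*C=5*17=85
  Job (p=6,w=3): C=23, w*C=3*23=69
  Job (p=8,w=3): C=31, w*C=3*31=93
Total weighted completion time = 294

294


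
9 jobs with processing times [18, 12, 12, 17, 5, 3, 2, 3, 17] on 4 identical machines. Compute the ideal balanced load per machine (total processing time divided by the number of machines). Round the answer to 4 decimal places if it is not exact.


Total processing time = 18 + 12 + 12 + 17 + 5 + 3 + 2 + 3 + 17 = 89
Number of machines = 4
Ideal balanced load = 89 / 4 = 22.25

22.25


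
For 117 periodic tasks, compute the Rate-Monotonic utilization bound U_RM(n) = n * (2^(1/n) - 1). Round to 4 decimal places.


Compute 2^(1/117) = 1.0059419185
Subtract 1: 1.0059419185 - 1 = 0.0059419185
Multiply by n: 117 * 0.0059419185 = 0.6952044645
Round to 4 dp: 0.6952

0.6952


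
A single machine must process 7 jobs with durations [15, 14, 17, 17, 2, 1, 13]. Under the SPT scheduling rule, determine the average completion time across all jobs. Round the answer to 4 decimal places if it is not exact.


Sort jobs by processing time (SPT order): [1, 2, 13, 14, 15, 17, 17]
Compute completion times sequentially:
  Job 1: processing = 1, completes at 1
  Job 2: processing = 2, completes at 3
  Job 3: processing = 13, completes at 16
  Job 4: processing = 14, completes at 30
  Job 5: processing = 15, completes at 45
  Job 6: processing = 17, completes at 62
  Job 7: processing = 17, completes at 79
Sum of completion times = 236
Average completion time = 236/7 = 33.7143

33.7143


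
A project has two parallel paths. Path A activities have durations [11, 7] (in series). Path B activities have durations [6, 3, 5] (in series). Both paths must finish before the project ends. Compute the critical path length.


Path A total = 11 + 7 = 18
Path B total = 6 + 3 + 5 = 14
Critical path = longest path = max(18, 14) = 18

18


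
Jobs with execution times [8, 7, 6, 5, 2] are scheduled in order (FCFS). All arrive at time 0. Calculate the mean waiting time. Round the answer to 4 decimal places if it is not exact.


FCFS order (as given): [8, 7, 6, 5, 2]
Waiting times:
  Job 1: wait = 0
  Job 2: wait = 8
  Job 3: wait = 15
  Job 4: wait = 21
  Job 5: wait = 26
Sum of waiting times = 70
Average waiting time = 70/5 = 14.0

14.0


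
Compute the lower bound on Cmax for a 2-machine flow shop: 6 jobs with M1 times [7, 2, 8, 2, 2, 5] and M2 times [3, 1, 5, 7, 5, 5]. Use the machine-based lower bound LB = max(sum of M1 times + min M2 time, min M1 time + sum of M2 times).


LB1 = sum(M1 times) + min(M2 times) = 26 + 1 = 27
LB2 = min(M1 times) + sum(M2 times) = 2 + 26 = 28
Lower bound = max(LB1, LB2) = max(27, 28) = 28

28


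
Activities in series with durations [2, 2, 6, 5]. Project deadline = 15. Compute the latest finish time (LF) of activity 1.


LF(activity 1) = deadline - sum of successor durations
Successors: activities 2 through 4 with durations [2, 6, 5]
Sum of successor durations = 13
LF = 15 - 13 = 2

2


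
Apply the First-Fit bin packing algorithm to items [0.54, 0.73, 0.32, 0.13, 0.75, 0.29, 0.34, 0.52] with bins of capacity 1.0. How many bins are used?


Place items sequentially using First-Fit:
  Item 0.54 -> new Bin 1
  Item 0.73 -> new Bin 2
  Item 0.32 -> Bin 1 (now 0.86)
  Item 0.13 -> Bin 1 (now 0.99)
  Item 0.75 -> new Bin 3
  Item 0.29 -> new Bin 4
  Item 0.34 -> Bin 4 (now 0.63)
  Item 0.52 -> new Bin 5
Total bins used = 5

5


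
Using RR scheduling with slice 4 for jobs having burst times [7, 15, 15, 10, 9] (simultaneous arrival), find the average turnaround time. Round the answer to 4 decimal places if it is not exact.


Time quantum = 4
Execution trace:
  J1 runs 4 units, time = 4
  J2 runs 4 units, time = 8
  J3 runs 4 units, time = 12
  J4 runs 4 units, time = 16
  J5 runs 4 units, time = 20
  J1 runs 3 units, time = 23
  J2 runs 4 units, time = 27
  J3 runs 4 units, time = 31
  J4 runs 4 units, time = 35
  J5 runs 4 units, time = 39
  J2 runs 4 units, time = 43
  J3 runs 4 units, time = 47
  J4 runs 2 units, time = 49
  J5 runs 1 units, time = 50
  J2 runs 3 units, time = 53
  J3 runs 3 units, time = 56
Finish times: [23, 53, 56, 49, 50]
Average turnaround = 231/5 = 46.2

46.2


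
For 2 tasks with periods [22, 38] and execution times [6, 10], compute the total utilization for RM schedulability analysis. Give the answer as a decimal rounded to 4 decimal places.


Compute individual utilizations (exact fractions):
  Task 1: C/T = 6/22 = 3/11 (approx. 0.2727)
  Task 2: C/T = 10/38 = 5/19 (approx. 0.2632)
Total utilization U = 3/11 + 5/19 = 112/209
Rounded to 4 decimal places: U = 0.5359
RM (Liu & Layland) bound for 2 tasks = 0.828427; compare with U = 112/209 (approx. 0.535885)
U <= bound, so schedulable by RM sufficient condition.

0.5359


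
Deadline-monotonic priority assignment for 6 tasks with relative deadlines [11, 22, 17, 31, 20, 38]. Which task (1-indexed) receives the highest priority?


Sort tasks by relative deadline (ascending):
  Task 1: deadline = 11
  Task 3: deadline = 17
  Task 5: deadline = 20
  Task 2: deadline = 22
  Task 4: deadline = 31
  Task 6: deadline = 38
Priority order (highest first): [1, 3, 5, 2, 4, 6]
Highest priority task = 1

1


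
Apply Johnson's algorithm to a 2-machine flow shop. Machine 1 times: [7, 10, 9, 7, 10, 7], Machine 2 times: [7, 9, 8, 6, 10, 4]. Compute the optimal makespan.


Apply Johnson's rule:
  Group 1 (a <= b): [(1, 7, 7), (5, 10, 10)]
  Group 2 (a > b): [(2, 10, 9), (3, 9, 8), (4, 7, 6), (6, 7, 4)]
Optimal job order: [1, 5, 2, 3, 4, 6]
Schedule:
  Job 1: M1 done at 7, M2 done at 14
  Job 5: M1 done at 17, M2 done at 27
  Job 2: M1 done at 27, M2 done at 36
  Job 3: M1 done at 36, M2 done at 44
  Job 4: M1 done at 43, M2 done at 50
  Job 6: M1 done at 50, M2 done at 54
Makespan = 54

54


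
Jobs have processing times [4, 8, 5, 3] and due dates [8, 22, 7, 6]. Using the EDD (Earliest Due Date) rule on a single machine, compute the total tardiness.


Sort by due date (EDD order): [(3, 6), (5, 7), (4, 8), (8, 22)]
Compute completion times and tardiness:
  Job 1: p=3, d=6, C=3, tardiness=max(0,3-6)=0
  Job 2: p=5, d=7, C=8, tardiness=max(0,8-7)=1
  Job 3: p=4, d=8, C=12, tardiness=max(0,12-8)=4
  Job 4: p=8, d=22, C=20, tardiness=max(0,20-22)=0
Total tardiness = 5

5


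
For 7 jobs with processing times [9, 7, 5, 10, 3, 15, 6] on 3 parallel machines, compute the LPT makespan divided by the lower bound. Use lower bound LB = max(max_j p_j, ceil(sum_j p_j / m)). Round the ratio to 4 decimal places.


LPT order: [15, 10, 9, 7, 6, 5, 3]
Machine loads after assignment: [20, 19, 16]
LPT makespan = 20
Lower bound = max(max_job, ceil(total/3)) = max(15, 19) = 19
Ratio = 20 / 19 = 1.0526

1.0526


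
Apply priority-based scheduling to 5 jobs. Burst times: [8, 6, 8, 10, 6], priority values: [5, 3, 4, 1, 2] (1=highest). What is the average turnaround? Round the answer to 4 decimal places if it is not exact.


Sort by priority (ascending = highest first):
Order: [(1, 10), (2, 6), (3, 6), (4, 8), (5, 8)]
Completion times:
  Priority 1, burst=10, C=10
  Priority 2, burst=6, C=16
  Priority 3, burst=6, C=22
  Priority 4, burst=8, C=30
  Priority 5, burst=8, C=38
Average turnaround = 116/5 = 23.2

23.2


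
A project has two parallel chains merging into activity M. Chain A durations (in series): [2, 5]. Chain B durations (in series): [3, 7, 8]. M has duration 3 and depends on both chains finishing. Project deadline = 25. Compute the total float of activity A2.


Forward pass: ES(A2) = sum of predecessors on chain A = 2
EF = ES + duration = 2 + 5 = 7
Backward pass: LF(M) = deadline = 25; LS(M) = 25 - 3 = 22
LF(A2) = LS(M) - sum(successors on chain A) = 22 - 0 = 22
LS = LF - duration = 22 - 5 = 17
Total float = LS - ES = 17 - 2 = 15

15


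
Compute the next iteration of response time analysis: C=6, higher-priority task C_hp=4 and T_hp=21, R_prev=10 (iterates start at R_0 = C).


R_next = C + ceil(R_prev / T_hp) * C_hp
ceil(10 / 21) = ceil(0.4762) = 1
Interference = 1 * 4 = 4
R_next = 6 + 4 = 10
R_next = R_prev, so the iteration has converged (response time = 10).

10


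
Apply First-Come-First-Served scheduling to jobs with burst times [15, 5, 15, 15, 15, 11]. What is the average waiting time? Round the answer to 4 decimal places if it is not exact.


FCFS order (as given): [15, 5, 15, 15, 15, 11]
Waiting times:
  Job 1: wait = 0
  Job 2: wait = 15
  Job 3: wait = 20
  Job 4: wait = 35
  Job 5: wait = 50
  Job 6: wait = 65
Sum of waiting times = 185
Average waiting time = 185/6 = 30.8333

30.8333


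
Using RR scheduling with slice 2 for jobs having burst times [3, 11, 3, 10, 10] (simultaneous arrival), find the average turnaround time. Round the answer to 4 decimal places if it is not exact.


Time quantum = 2
Execution trace:
  J1 runs 2 units, time = 2
  J2 runs 2 units, time = 4
  J3 runs 2 units, time = 6
  J4 runs 2 units, time = 8
  J5 runs 2 units, time = 10
  J1 runs 1 units, time = 11
  J2 runs 2 units, time = 13
  J3 runs 1 units, time = 14
  J4 runs 2 units, time = 16
  J5 runs 2 units, time = 18
  J2 runs 2 units, time = 20
  J4 runs 2 units, time = 22
  J5 runs 2 units, time = 24
  J2 runs 2 units, time = 26
  J4 runs 2 units, time = 28
  J5 runs 2 units, time = 30
  J2 runs 2 units, time = 32
  J4 runs 2 units, time = 34
  J5 runs 2 units, time = 36
  J2 runs 1 units, time = 37
Finish times: [11, 37, 14, 34, 36]
Average turnaround = 132/5 = 26.4

26.4


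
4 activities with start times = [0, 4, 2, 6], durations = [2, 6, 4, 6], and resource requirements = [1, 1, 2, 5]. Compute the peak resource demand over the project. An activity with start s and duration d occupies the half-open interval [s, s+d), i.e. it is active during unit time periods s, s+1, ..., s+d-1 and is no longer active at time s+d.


Each activity i is active on [start_i, start_i + duration_i).
Compute total resource usage per time slot:
  t=0: active resources = [1], total = 1
  t=1: active resources = [1], total = 1
  t=2: active resources = [2], total = 2
  t=3: active resources = [2], total = 2
  t=4: active resources = [1, 2], total = 3
  t=5: active resources = [1, 2], total = 3
  t=6: active resources = [1, 5], total = 6
  t=7: active resources = [1, 5], total = 6
  t=8: active resources = [1, 5], total = 6
  t=9: active resources = [1, 5], total = 6
  t=10: active resources = [5], total = 5
  t=11: active resources = [5], total = 5
Peak resource demand = 6

6


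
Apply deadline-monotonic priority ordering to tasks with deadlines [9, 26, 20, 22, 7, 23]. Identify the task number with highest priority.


Sort tasks by relative deadline (ascending):
  Task 5: deadline = 7
  Task 1: deadline = 9
  Task 3: deadline = 20
  Task 4: deadline = 22
  Task 6: deadline = 23
  Task 2: deadline = 26
Priority order (highest first): [5, 1, 3, 4, 6, 2]
Highest priority task = 5

5


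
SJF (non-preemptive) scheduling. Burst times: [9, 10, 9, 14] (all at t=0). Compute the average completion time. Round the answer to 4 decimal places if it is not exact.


SJF order (ascending): [9, 9, 10, 14]
Completion times:
  Job 1: burst=9, C=9
  Job 2: burst=9, C=18
  Job 3: burst=10, C=28
  Job 4: burst=14, C=42
Average completion = 97/4 = 24.25

24.25


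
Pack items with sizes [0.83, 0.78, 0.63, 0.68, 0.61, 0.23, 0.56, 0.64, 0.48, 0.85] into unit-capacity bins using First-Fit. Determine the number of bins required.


Place items sequentially using First-Fit:
  Item 0.83 -> new Bin 1
  Item 0.78 -> new Bin 2
  Item 0.63 -> new Bin 3
  Item 0.68 -> new Bin 4
  Item 0.61 -> new Bin 5
  Item 0.23 -> Bin 3 (now 0.86)
  Item 0.56 -> new Bin 6
  Item 0.64 -> new Bin 7
  Item 0.48 -> new Bin 8
  Item 0.85 -> new Bin 9
Total bins used = 9

9


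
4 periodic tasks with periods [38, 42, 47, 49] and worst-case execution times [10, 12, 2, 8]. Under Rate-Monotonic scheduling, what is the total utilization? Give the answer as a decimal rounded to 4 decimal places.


Compute individual utilizations (exact fractions):
  Task 1: C/T = 10/38 = 5/19 (approx. 0.2632)
  Task 2: C/T = 12/42 = 2/7 (approx. 0.2857)
  Task 3: C/T = 2/47 (approx. 0.0426)
  Task 4: C/T = 8/49 (approx. 0.1633)
Total utilization U = 5/19 + 2/7 + 2/47 + 8/49 = 33023/43757
Rounded to 4 decimal places: U = 0.7547
RM (Liu & Layland) bound for 4 tasks = 0.756828; compare with U = 33023/43757 (approx. 0.754691)
U <= bound, so schedulable by RM sufficient condition.

0.7547


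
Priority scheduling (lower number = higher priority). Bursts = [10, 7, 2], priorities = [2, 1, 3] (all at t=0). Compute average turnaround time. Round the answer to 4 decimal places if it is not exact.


Sort by priority (ascending = highest first):
Order: [(1, 7), (2, 10), (3, 2)]
Completion times:
  Priority 1, burst=7, C=7
  Priority 2, burst=10, C=17
  Priority 3, burst=2, C=19
Average turnaround = 43/3 = 14.3333

14.3333


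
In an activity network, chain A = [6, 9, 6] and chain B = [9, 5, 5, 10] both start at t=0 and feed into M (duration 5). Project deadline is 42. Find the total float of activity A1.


Forward pass: ES(A1) = sum of predecessors on chain A = 0
EF = ES + duration = 0 + 6 = 6
Backward pass: LF(M) = deadline = 42; LS(M) = 42 - 5 = 37
LF(A1) = LS(M) - sum(successors on chain A) = 37 - 15 = 22
LS = LF - duration = 22 - 6 = 16
Total float = LS - ES = 16 - 0 = 16

16


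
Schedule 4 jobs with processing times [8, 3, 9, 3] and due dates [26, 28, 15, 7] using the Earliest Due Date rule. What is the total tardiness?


Sort by due date (EDD order): [(3, 7), (9, 15), (8, 26), (3, 28)]
Compute completion times and tardiness:
  Job 1: p=3, d=7, C=3, tardiness=max(0,3-7)=0
  Job 2: p=9, d=15, C=12, tardiness=max(0,12-15)=0
  Job 3: p=8, d=26, C=20, tardiness=max(0,20-26)=0
  Job 4: p=3, d=28, C=23, tardiness=max(0,23-28)=0
Total tardiness = 0

0


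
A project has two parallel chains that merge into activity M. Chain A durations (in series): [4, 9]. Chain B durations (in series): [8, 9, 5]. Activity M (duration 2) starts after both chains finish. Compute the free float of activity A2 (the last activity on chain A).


ES(A2) = sum of predecessors on chain A = 4
EF(A2) = ES + duration = 4 + 9 = 13
Successor of A2 is M. ES(M) = max(sum(A), sum(B)) = max(13, 22) = 22
Free float = ES(successor) - EF(current) = 22 - 13 = 9

9


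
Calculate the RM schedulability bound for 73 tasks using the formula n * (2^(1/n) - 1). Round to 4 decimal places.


Compute 2^(1/73) = 1.0095403890
Subtract 1: 1.0095403890 - 1 = 0.0095403890
Multiply by n: 73 * 0.0095403890 = 0.6964483970
Round to 4 dp: 0.6964

0.6964


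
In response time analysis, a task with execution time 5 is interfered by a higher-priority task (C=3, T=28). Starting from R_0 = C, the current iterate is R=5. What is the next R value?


R_next = C + ceil(R_prev / T_hp) * C_hp
ceil(5 / 28) = ceil(0.1786) = 1
Interference = 1 * 3 = 3
R_next = 5 + 3 = 8

8


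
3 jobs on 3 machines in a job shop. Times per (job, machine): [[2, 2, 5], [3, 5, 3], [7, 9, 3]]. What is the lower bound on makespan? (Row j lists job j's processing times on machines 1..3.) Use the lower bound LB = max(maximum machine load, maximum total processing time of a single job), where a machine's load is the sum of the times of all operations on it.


Machine loads:
  Machine 1: 2 + 3 + 7 = 12
  Machine 2: 2 + 5 + 9 = 16
  Machine 3: 5 + 3 + 3 = 11
Max machine load = 16
Job totals:
  Job 1: 9
  Job 2: 11
  Job 3: 19
Max job total = 19
Lower bound = max(16, 19) = 19

19


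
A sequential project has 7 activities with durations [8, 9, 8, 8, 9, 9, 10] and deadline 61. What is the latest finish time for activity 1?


LF(activity 1) = deadline - sum of successor durations
Successors: activities 2 through 7 with durations [9, 8, 8, 9, 9, 10]
Sum of successor durations = 53
LF = 61 - 53 = 8

8


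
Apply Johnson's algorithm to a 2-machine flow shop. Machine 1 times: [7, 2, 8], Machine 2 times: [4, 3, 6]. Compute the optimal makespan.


Apply Johnson's rule:
  Group 1 (a <= b): [(2, 2, 3)]
  Group 2 (a > b): [(3, 8, 6), (1, 7, 4)]
Optimal job order: [2, 3, 1]
Schedule:
  Job 2: M1 done at 2, M2 done at 5
  Job 3: M1 done at 10, M2 done at 16
  Job 1: M1 done at 17, M2 done at 21
Makespan = 21

21


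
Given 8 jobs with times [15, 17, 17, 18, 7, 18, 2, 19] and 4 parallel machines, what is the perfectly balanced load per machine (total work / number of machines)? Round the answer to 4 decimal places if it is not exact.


Total processing time = 15 + 17 + 17 + 18 + 7 + 18 + 2 + 19 = 113
Number of machines = 4
Ideal balanced load = 113 / 4 = 28.25

28.25


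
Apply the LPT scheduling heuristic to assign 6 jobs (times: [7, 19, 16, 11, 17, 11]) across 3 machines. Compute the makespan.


Sort jobs in decreasing order (LPT): [19, 17, 16, 11, 11, 7]
Assign each job to the least loaded machine:
  Machine 1: jobs [19, 7], load = 26
  Machine 2: jobs [17, 11], load = 28
  Machine 3: jobs [16, 11], load = 27
Makespan = max load = 28

28


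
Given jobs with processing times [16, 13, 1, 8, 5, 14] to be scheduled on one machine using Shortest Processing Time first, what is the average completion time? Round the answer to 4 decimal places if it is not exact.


Sort jobs by processing time (SPT order): [1, 5, 8, 13, 14, 16]
Compute completion times sequentially:
  Job 1: processing = 1, completes at 1
  Job 2: processing = 5, completes at 6
  Job 3: processing = 8, completes at 14
  Job 4: processing = 13, completes at 27
  Job 5: processing = 14, completes at 41
  Job 6: processing = 16, completes at 57
Sum of completion times = 146
Average completion time = 146/6 = 24.3333

24.3333


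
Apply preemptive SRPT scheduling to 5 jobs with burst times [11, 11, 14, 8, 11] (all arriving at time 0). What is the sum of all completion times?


Since all jobs arrive at t=0, SRPT equals SPT ordering.
SPT order: [8, 11, 11, 11, 14]
Completion times:
  Job 1: p=8, C=8
  Job 2: p=11, C=19
  Job 3: p=11, C=30
  Job 4: p=11, C=41
  Job 5: p=14, C=55
Total completion time = 8 + 19 + 30 + 41 + 55 = 153

153


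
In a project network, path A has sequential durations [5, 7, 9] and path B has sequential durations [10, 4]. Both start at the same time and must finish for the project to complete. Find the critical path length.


Path A total = 5 + 7 + 9 = 21
Path B total = 10 + 4 = 14
Critical path = longest path = max(21, 14) = 21

21


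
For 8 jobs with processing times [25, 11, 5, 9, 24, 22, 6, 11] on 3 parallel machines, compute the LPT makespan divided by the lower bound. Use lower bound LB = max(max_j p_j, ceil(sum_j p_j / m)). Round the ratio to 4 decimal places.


LPT order: [25, 24, 22, 11, 11, 9, 6, 5]
Machine loads after assignment: [39, 35, 39]
LPT makespan = 39
Lower bound = max(max_job, ceil(total/3)) = max(25, 38) = 38
Ratio = 39 / 38 = 1.0263

1.0263


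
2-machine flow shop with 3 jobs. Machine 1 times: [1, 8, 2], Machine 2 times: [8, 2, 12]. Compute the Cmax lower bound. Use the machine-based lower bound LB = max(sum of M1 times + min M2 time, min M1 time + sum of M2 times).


LB1 = sum(M1 times) + min(M2 times) = 11 + 2 = 13
LB2 = min(M1 times) + sum(M2 times) = 1 + 22 = 23
Lower bound = max(LB1, LB2) = max(13, 23) = 23

23


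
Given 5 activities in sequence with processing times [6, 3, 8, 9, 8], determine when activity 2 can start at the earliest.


Activity 2 starts after activities 1 through 1 complete.
Predecessor durations: [6]
ES = 6 = 6

6


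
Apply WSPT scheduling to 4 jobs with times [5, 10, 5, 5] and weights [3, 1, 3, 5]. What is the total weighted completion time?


Compute p/w ratios and sort ascending (WSPT): [(5, 5), (5, 3), (5, 3), (10, 1)]
Compute weighted completion times:
  Job (p=5,w=5): C=5, w*C=5*5=25
  Job (p=5,w=3): C=10, w*C=3*10=30
  Job (p=5,w=3): C=15, w*C=3*15=45
  Job (p=10,w=1): C=25, w*C=1*25=25
Total weighted completion time = 125

125


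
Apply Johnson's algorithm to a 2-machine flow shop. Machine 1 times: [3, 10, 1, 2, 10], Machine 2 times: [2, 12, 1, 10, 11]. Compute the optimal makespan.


Apply Johnson's rule:
  Group 1 (a <= b): [(3, 1, 1), (4, 2, 10), (2, 10, 12), (5, 10, 11)]
  Group 2 (a > b): [(1, 3, 2)]
Optimal job order: [3, 4, 2, 5, 1]
Schedule:
  Job 3: M1 done at 1, M2 done at 2
  Job 4: M1 done at 3, M2 done at 13
  Job 2: M1 done at 13, M2 done at 25
  Job 5: M1 done at 23, M2 done at 36
  Job 1: M1 done at 26, M2 done at 38
Makespan = 38

38


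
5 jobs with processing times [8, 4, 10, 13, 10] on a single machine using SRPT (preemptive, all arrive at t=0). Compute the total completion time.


Since all jobs arrive at t=0, SRPT equals SPT ordering.
SPT order: [4, 8, 10, 10, 13]
Completion times:
  Job 1: p=4, C=4
  Job 2: p=8, C=12
  Job 3: p=10, C=22
  Job 4: p=10, C=32
  Job 5: p=13, C=45
Total completion time = 4 + 12 + 22 + 32 + 45 = 115

115


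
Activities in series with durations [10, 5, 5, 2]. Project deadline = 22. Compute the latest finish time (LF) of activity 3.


LF(activity 3) = deadline - sum of successor durations
Successors: activities 4 through 4 with durations [2]
Sum of successor durations = 2
LF = 22 - 2 = 20

20


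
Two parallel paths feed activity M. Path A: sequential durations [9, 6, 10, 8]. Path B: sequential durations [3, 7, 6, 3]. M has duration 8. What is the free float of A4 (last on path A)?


ES(A4) = sum of predecessors on chain A = 25
EF(A4) = ES + duration = 25 + 8 = 33
Successor of A4 is M. ES(M) = max(sum(A), sum(B)) = max(33, 19) = 33
Free float = ES(successor) - EF(current) = 33 - 33 = 0

0


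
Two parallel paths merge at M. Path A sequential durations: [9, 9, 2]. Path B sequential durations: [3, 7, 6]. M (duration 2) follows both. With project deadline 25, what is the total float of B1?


Forward pass: ES(B1) = sum of predecessors on chain B = 0
EF = ES + duration = 0 + 3 = 3
Backward pass: LF(M) = deadline = 25; LS(M) = 25 - 2 = 23
LF(B1) = LS(M) - sum(successors on chain B) = 23 - 13 = 10
LS = LF - duration = 10 - 3 = 7
Total float = LS - ES = 7 - 0 = 7

7


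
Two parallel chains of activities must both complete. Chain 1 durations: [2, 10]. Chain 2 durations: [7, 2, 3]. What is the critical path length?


Path A total = 2 + 10 = 12
Path B total = 7 + 2 + 3 = 12
Critical path = longest path = max(12, 12) = 12

12


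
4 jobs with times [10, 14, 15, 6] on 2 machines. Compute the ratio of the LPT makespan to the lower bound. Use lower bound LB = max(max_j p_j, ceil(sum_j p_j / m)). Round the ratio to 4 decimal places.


LPT order: [15, 14, 10, 6]
Machine loads after assignment: [21, 24]
LPT makespan = 24
Lower bound = max(max_job, ceil(total/2)) = max(15, 23) = 23
Ratio = 24 / 23 = 1.0435

1.0435


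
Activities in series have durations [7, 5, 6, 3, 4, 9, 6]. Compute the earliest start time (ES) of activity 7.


Activity 7 starts after activities 1 through 6 complete.
Predecessor durations: [7, 5, 6, 3, 4, 9]
ES = 7 + 5 + 6 + 3 + 4 + 9 = 34

34


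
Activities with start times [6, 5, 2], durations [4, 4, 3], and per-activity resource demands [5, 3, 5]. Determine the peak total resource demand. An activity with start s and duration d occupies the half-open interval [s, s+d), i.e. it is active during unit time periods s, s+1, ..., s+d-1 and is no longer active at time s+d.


Each activity i is active on [start_i, start_i + duration_i).
Compute total resource usage per time slot:
  t=0: active resources = [], total = 0
  t=1: active resources = [], total = 0
  t=2: active resources = [5], total = 5
  t=3: active resources = [5], total = 5
  t=4: active resources = [5], total = 5
  t=5: active resources = [3], total = 3
  t=6: active resources = [5, 3], total = 8
  t=7: active resources = [5, 3], total = 8
  t=8: active resources = [5, 3], total = 8
  t=9: active resources = [5], total = 5
Peak resource demand = 8

8


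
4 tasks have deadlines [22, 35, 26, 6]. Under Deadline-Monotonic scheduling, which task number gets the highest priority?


Sort tasks by relative deadline (ascending):
  Task 4: deadline = 6
  Task 1: deadline = 22
  Task 3: deadline = 26
  Task 2: deadline = 35
Priority order (highest first): [4, 1, 3, 2]
Highest priority task = 4

4


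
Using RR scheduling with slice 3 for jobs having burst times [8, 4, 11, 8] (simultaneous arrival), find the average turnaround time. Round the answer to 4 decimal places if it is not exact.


Time quantum = 3
Execution trace:
  J1 runs 3 units, time = 3
  J2 runs 3 units, time = 6
  J3 runs 3 units, time = 9
  J4 runs 3 units, time = 12
  J1 runs 3 units, time = 15
  J2 runs 1 units, time = 16
  J3 runs 3 units, time = 19
  J4 runs 3 units, time = 22
  J1 runs 2 units, time = 24
  J3 runs 3 units, time = 27
  J4 runs 2 units, time = 29
  J3 runs 2 units, time = 31
Finish times: [24, 16, 31, 29]
Average turnaround = 100/4 = 25.0

25.0


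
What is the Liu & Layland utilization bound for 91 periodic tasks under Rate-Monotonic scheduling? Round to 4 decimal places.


Compute 2^(1/91) = 1.0076460851
Subtract 1: 1.0076460851 - 1 = 0.0076460851
Multiply by n: 91 * 0.0076460851 = 0.6957937441
Round to 4 dp: 0.6958

0.6958


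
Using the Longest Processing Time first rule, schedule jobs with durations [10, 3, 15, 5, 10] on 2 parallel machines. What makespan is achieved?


Sort jobs in decreasing order (LPT): [15, 10, 10, 5, 3]
Assign each job to the least loaded machine:
  Machine 1: jobs [15, 5, 3], load = 23
  Machine 2: jobs [10, 10], load = 20
Makespan = max load = 23

23


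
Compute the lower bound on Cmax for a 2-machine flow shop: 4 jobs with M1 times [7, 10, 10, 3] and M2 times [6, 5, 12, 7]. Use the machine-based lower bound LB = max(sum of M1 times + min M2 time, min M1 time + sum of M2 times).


LB1 = sum(M1 times) + min(M2 times) = 30 + 5 = 35
LB2 = min(M1 times) + sum(M2 times) = 3 + 30 = 33
Lower bound = max(LB1, LB2) = max(35, 33) = 35

35


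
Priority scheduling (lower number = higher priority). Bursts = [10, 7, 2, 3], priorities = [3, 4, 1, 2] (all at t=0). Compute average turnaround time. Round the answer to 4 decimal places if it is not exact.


Sort by priority (ascending = highest first):
Order: [(1, 2), (2, 3), (3, 10), (4, 7)]
Completion times:
  Priority 1, burst=2, C=2
  Priority 2, burst=3, C=5
  Priority 3, burst=10, C=15
  Priority 4, burst=7, C=22
Average turnaround = 44/4 = 11.0

11.0


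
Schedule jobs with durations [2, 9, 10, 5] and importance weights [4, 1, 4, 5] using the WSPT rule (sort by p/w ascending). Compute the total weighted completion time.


Compute p/w ratios and sort ascending (WSPT): [(2, 4), (5, 5), (10, 4), (9, 1)]
Compute weighted completion times:
  Job (p=2,w=4): C=2, w*C=4*2=8
  Job (p=5,w=5): C=7, w*C=5*7=35
  Job (p=10,w=4): C=17, w*C=4*17=68
  Job (p=9,w=1): C=26, w*C=1*26=26
Total weighted completion time = 137

137


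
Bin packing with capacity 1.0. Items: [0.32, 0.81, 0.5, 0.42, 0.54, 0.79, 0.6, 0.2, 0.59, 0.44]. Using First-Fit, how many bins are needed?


Place items sequentially using First-Fit:
  Item 0.32 -> new Bin 1
  Item 0.81 -> new Bin 2
  Item 0.5 -> Bin 1 (now 0.82)
  Item 0.42 -> new Bin 3
  Item 0.54 -> Bin 3 (now 0.96)
  Item 0.79 -> new Bin 4
  Item 0.6 -> new Bin 5
  Item 0.2 -> Bin 4 (now 0.99)
  Item 0.59 -> new Bin 6
  Item 0.44 -> new Bin 7
Total bins used = 7

7


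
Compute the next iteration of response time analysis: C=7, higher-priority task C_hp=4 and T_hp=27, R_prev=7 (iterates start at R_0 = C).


R_next = C + ceil(R_prev / T_hp) * C_hp
ceil(7 / 27) = ceil(0.2593) = 1
Interference = 1 * 4 = 4
R_next = 7 + 4 = 11

11


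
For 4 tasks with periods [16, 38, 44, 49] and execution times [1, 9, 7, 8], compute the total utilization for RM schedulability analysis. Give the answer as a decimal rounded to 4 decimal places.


Compute individual utilizations (exact fractions):
  Task 1: C/T = 1/16 (approx. 0.0625)
  Task 2: C/T = 9/38 (approx. 0.2368)
  Task 3: C/T = 7/44 (approx. 0.1591)
  Task 4: C/T = 8/49 (approx. 0.1633)
Total utilization U = 1/16 + 9/38 + 7/44 + 8/49 = 101869/163856
Rounded to 4 decimal places: U = 0.6217
RM (Liu & Layland) bound for 4 tasks = 0.756828; compare with U = 101869/163856 (approx. 0.621698)
U <= bound, so schedulable by RM sufficient condition.

0.6217


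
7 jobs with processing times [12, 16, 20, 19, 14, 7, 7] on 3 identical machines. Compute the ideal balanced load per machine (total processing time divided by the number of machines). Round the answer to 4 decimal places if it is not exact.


Total processing time = 12 + 16 + 20 + 19 + 14 + 7 + 7 = 95
Number of machines = 3
Ideal balanced load = 95 / 3 = 31.6667

31.6667


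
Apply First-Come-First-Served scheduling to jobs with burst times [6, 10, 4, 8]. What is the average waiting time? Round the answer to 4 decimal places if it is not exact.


FCFS order (as given): [6, 10, 4, 8]
Waiting times:
  Job 1: wait = 0
  Job 2: wait = 6
  Job 3: wait = 16
  Job 4: wait = 20
Sum of waiting times = 42
Average waiting time = 42/4 = 10.5

10.5


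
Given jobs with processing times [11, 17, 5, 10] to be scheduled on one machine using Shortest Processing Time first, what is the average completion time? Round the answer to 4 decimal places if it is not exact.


Sort jobs by processing time (SPT order): [5, 10, 11, 17]
Compute completion times sequentially:
  Job 1: processing = 5, completes at 5
  Job 2: processing = 10, completes at 15
  Job 3: processing = 11, completes at 26
  Job 4: processing = 17, completes at 43
Sum of completion times = 89
Average completion time = 89/4 = 22.25

22.25


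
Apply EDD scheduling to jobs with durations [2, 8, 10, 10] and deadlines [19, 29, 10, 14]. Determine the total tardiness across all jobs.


Sort by due date (EDD order): [(10, 10), (10, 14), (2, 19), (8, 29)]
Compute completion times and tardiness:
  Job 1: p=10, d=10, C=10, tardiness=max(0,10-10)=0
  Job 2: p=10, d=14, C=20, tardiness=max(0,20-14)=6
  Job 3: p=2, d=19, C=22, tardiness=max(0,22-19)=3
  Job 4: p=8, d=29, C=30, tardiness=max(0,30-29)=1
Total tardiness = 10

10


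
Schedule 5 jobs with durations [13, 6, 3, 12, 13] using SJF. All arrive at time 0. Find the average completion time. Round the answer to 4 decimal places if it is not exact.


SJF order (ascending): [3, 6, 12, 13, 13]
Completion times:
  Job 1: burst=3, C=3
  Job 2: burst=6, C=9
  Job 3: burst=12, C=21
  Job 4: burst=13, C=34
  Job 5: burst=13, C=47
Average completion = 114/5 = 22.8

22.8


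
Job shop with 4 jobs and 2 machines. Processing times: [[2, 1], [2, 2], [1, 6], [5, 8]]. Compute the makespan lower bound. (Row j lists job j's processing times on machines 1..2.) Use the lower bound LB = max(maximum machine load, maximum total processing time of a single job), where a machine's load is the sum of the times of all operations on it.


Machine loads:
  Machine 1: 2 + 2 + 1 + 5 = 10
  Machine 2: 1 + 2 + 6 + 8 = 17
Max machine load = 17
Job totals:
  Job 1: 3
  Job 2: 4
  Job 3: 7
  Job 4: 13
Max job total = 13
Lower bound = max(17, 13) = 17

17


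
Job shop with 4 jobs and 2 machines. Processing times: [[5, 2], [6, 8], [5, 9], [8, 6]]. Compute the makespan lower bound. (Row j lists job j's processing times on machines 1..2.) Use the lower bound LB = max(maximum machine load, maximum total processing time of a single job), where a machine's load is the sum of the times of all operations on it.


Machine loads:
  Machine 1: 5 + 6 + 5 + 8 = 24
  Machine 2: 2 + 8 + 9 + 6 = 25
Max machine load = 25
Job totals:
  Job 1: 7
  Job 2: 14
  Job 3: 14
  Job 4: 14
Max job total = 14
Lower bound = max(25, 14) = 25

25


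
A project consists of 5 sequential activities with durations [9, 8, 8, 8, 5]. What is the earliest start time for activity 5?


Activity 5 starts after activities 1 through 4 complete.
Predecessor durations: [9, 8, 8, 8]
ES = 9 + 8 + 8 + 8 = 33

33


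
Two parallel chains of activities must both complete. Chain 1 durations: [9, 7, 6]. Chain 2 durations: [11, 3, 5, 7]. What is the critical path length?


Path A total = 9 + 7 + 6 = 22
Path B total = 11 + 3 + 5 + 7 = 26
Critical path = longest path = max(22, 26) = 26

26


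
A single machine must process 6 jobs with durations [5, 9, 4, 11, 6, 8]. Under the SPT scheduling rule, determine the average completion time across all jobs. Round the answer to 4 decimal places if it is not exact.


Sort jobs by processing time (SPT order): [4, 5, 6, 8, 9, 11]
Compute completion times sequentially:
  Job 1: processing = 4, completes at 4
  Job 2: processing = 5, completes at 9
  Job 3: processing = 6, completes at 15
  Job 4: processing = 8, completes at 23
  Job 5: processing = 9, completes at 32
  Job 6: processing = 11, completes at 43
Sum of completion times = 126
Average completion time = 126/6 = 21.0

21.0


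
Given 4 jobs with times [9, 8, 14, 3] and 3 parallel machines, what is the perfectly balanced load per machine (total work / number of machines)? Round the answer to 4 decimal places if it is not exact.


Total processing time = 9 + 8 + 14 + 3 = 34
Number of machines = 3
Ideal balanced load = 34 / 3 = 11.3333

11.3333
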